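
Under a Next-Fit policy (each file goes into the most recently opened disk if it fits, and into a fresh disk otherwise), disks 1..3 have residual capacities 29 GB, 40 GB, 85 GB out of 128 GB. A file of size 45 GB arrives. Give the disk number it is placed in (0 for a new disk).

Next-Fit only looks at disk 3, which has 85 GB free.
45 GB fits there.

3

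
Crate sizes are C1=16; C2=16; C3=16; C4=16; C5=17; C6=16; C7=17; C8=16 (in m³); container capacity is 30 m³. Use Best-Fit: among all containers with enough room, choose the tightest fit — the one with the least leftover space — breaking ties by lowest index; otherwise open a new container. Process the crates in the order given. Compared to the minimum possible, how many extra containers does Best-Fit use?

Best-Fit: [16] [16] [16] [16] [17] [16] [17] [16] → 8 containers.
8 crates exceed 15 m³ (half the capacity), and no two of those can share a container, so at least 8 containers are needed.
So 8 is already optimal.

0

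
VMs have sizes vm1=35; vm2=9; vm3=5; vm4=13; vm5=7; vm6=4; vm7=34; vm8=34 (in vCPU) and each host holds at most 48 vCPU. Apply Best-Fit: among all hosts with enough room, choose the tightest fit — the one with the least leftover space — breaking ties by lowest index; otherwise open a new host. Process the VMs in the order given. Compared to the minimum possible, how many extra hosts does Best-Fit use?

Best-Fit: [35,9,4] [5,13,7] [34] [34] → 4 hosts.
Total size 141 vCPU; any packing needs at least ⌈141/48⌉ = 3 hosts.
An optimal packing achieves that bound: [35,13] [34,9,5] [34,7,4] → 3 hosts.
Excess: 4 − 3 = 1.

1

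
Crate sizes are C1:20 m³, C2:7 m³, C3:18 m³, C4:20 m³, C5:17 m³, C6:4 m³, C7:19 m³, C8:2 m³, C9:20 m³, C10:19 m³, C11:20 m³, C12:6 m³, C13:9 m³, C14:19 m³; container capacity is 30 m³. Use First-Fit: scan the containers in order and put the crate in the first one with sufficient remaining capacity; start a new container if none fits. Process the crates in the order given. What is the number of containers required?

Put C1 (20 m³) in container 1; 10 m³ remain.
Put C2 (7 m³) in container 1; 3 m³ remain.
Put C3 (18 m³) in container 2; 12 m³ remain.
Put C4 (20 m³) in container 3; 10 m³ remain.
Put C5 (17 m³) in container 4; 13 m³ remain.
Put C6 (4 m³) in container 2; 8 m³ remain.
Put C7 (19 m³) in container 5; 11 m³ remain.
Put C8 (2 m³) in container 1; 1 m³ remain.
Put C9 (20 m³) in container 6; 10 m³ remain.
Put C10 (19 m³) in container 7; 11 m³ remain.
Put C11 (20 m³) in container 8; 10 m³ remain.
Put C12 (6 m³) in container 2; 2 m³ remain.
Put C13 (9 m³) in container 3; 1 m³ remain.
Put C14 (19 m³) in container 9; 11 m³ remain.

9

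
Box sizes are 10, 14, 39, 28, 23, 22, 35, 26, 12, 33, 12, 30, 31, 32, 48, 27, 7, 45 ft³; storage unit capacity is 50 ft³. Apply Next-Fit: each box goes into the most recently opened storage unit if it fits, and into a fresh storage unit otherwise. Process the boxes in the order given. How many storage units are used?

13 storage units

Put 10 ft³ in storage unit 1; 40 ft³ remain.
Put 14 ft³ in storage unit 1; 26 ft³ remain.
Put 39 ft³ in storage unit 2; 11 ft³ remain.
Put 28 ft³ in storage unit 3; 22 ft³ remain.
Put 23 ft³ in storage unit 4; 27 ft³ remain.
Put 22 ft³ in storage unit 4; 5 ft³ remain.
Put 35 ft³ in storage unit 5; 15 ft³ remain.
Put 26 ft³ in storage unit 6; 24 ft³ remain.
Put 12 ft³ in storage unit 6; 12 ft³ remain.
Put 33 ft³ in storage unit 7; 17 ft³ remain.
Put 12 ft³ in storage unit 7; 5 ft³ remain.
Put 30 ft³ in storage unit 8; 20 ft³ remain.
Put 31 ft³ in storage unit 9; 19 ft³ remain.
Put 32 ft³ in storage unit 10; 18 ft³ remain.
Put 48 ft³ in storage unit 11; 2 ft³ remain.
Put 27 ft³ in storage unit 12; 23 ft³ remain.
Put 7 ft³ in storage unit 12; 16 ft³ remain.
Put 45 ft³ in storage unit 13; 5 ft³ remain.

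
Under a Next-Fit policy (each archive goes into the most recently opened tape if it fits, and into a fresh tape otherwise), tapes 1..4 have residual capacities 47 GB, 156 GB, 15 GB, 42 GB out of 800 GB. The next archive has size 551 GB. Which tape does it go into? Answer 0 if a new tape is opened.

0

Next-Fit only looks at tape 4, which has 42 GB free.
551 GB does not fit, so a new tape is opened.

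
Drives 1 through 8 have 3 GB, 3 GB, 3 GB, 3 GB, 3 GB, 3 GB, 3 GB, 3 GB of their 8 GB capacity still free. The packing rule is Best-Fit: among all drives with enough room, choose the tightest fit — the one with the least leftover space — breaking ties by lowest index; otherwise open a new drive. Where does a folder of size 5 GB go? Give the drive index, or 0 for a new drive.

0

No drive has ≥ 5 GB free, so a new drive is opened.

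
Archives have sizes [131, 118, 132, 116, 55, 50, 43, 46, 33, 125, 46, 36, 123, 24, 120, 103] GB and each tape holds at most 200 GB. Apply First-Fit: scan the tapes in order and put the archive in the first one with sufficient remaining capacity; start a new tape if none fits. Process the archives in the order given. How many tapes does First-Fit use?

tape 1: place 131 GB, 69 GB left
tape 2: place 118 GB, 82 GB left
tape 3: place 132 GB, 68 GB left
tape 4: place 116 GB, 84 GB left
tape 1: place 55 GB, 14 GB left
tape 2: place 50 GB, 32 GB left
tape 3: place 43 GB, 25 GB left
tape 4: place 46 GB, 38 GB left
tape 4: place 33 GB, 5 GB left
tape 5: place 125 GB, 75 GB left
tape 5: place 46 GB, 29 GB left
tape 6: place 36 GB, 164 GB left
tape 6: place 123 GB, 41 GB left
tape 2: place 24 GB, 8 GB left
tape 7: place 120 GB, 80 GB left
tape 8: place 103 GB, 97 GB left
Final tapes: [131,55] [118,50,24] [132,43] [116,46,33] [125,46] [36,123] [120] [103].

8 tapes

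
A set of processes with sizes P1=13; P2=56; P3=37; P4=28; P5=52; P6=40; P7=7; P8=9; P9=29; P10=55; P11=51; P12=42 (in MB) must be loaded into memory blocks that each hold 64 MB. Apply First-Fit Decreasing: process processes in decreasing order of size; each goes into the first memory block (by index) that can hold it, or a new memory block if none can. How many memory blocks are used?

Sorted descending: 56, 55, 52, 51, 42, 40, 37, 29, 28, 13, 9, 7.
memory block 1: place 56 MB, 8 MB left
memory block 2: place 55 MB, 9 MB left
memory block 3: place 52 MB, 12 MB left
memory block 4: place 51 MB, 13 MB left
memory block 5: place 42 MB, 22 MB left
memory block 6: place 40 MB, 24 MB left
memory block 7: place 37 MB, 27 MB left
memory block 8: place 29 MB, 35 MB left
memory block 8: place 28 MB, 7 MB left
memory block 4: place 13 MB, 0 MB left
memory block 2: place 9 MB, 0 MB left
memory block 1: place 7 MB, 1 MB left
Final memory blocks: [56,7] [55,9] [52] [51,13] [42] [40] [37] [29,28].

8 memory blocks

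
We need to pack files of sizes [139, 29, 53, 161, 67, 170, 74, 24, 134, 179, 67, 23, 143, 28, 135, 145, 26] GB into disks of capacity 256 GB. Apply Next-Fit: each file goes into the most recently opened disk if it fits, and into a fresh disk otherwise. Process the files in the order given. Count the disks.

Put 139 GB in disk 1; 117 GB remain.
Put 29 GB in disk 1; 88 GB remain.
Put 53 GB in disk 1; 35 GB remain.
Put 161 GB in disk 2; 95 GB remain.
Put 67 GB in disk 2; 28 GB remain.
Put 170 GB in disk 3; 86 GB remain.
Put 74 GB in disk 3; 12 GB remain.
Put 24 GB in disk 4; 232 GB remain.
Put 134 GB in disk 4; 98 GB remain.
Put 179 GB in disk 5; 77 GB remain.
Put 67 GB in disk 5; 10 GB remain.
Put 23 GB in disk 6; 233 GB remain.
Put 143 GB in disk 6; 90 GB remain.
Put 28 GB in disk 6; 62 GB remain.
Put 135 GB in disk 7; 121 GB remain.
Put 145 GB in disk 8; 111 GB remain.
Put 26 GB in disk 8; 85 GB remain.
Final disks: [139,29,53] [161,67] [170,74] [24,134] [179,67] [23,143,28] [135] [145,26].

8 disks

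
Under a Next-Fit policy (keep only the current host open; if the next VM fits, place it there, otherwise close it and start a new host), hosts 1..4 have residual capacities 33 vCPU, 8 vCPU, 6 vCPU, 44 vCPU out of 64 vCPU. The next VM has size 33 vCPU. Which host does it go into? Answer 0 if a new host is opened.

4

Next-Fit only looks at host 4, which has 44 vCPU free.
33 vCPU fits there.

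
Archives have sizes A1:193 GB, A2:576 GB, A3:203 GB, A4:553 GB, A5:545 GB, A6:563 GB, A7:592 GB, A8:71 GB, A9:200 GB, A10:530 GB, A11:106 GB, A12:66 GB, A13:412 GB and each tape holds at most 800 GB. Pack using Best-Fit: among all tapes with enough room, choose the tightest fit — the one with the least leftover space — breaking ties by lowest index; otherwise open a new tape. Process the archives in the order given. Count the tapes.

A1 (193 GB) → tape 1 (remaining 607 GB)
A2 (576 GB) → tape 1 (remaining 31 GB)
A3 (203 GB) → tape 2 (remaining 597 GB)
A4 (553 GB) → tape 2 (remaining 44 GB)
A5 (545 GB) → tape 3 (remaining 255 GB)
A6 (563 GB) → tape 4 (remaining 237 GB)
A7 (592 GB) → tape 5 (remaining 208 GB)
A8 (71 GB) → tape 5 (remaining 137 GB)
A9 (200 GB) → tape 4 (remaining 37 GB)
A10 (530 GB) → tape 6 (remaining 270 GB)
A11 (106 GB) → tape 5 (remaining 31 GB)
A12 (66 GB) → tape 3 (remaining 189 GB)
A13 (412 GB) → tape 7 (remaining 388 GB)
Final tapes: [193,576] [203,553] [545,66] [563,200] [592,71,106] [530] [412].

7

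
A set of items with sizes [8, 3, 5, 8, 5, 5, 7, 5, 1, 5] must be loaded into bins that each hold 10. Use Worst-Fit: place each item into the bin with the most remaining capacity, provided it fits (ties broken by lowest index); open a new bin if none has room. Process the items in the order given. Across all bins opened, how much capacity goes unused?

bin 1: place 8, 2 left
bin 2: place 3, 7 left
bin 2: place 5, 2 left
bin 3: place 8, 2 left
bin 4: place 5, 5 left
bin 4: place 5, 0 left
bin 5: place 7, 3 left
bin 6: place 5, 5 left
bin 6: place 1, 4 left
bin 7: place 5, 5 left
7 bins × 10 = 70; used 52; unused 18.

18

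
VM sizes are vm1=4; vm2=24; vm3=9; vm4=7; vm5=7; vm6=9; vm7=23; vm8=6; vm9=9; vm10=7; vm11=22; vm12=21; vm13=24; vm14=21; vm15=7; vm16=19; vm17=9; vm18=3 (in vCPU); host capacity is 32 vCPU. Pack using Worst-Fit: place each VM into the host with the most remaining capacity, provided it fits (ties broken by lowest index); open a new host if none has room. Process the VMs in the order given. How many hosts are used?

9

host 1: place vm1 (4 vCPU), 28 vCPU left
host 1: place vm2 (24 vCPU), 4 vCPU left
host 2: place vm3 (9 vCPU), 23 vCPU left
host 2: place vm4 (7 vCPU), 16 vCPU left
host 2: place vm5 (7 vCPU), 9 vCPU left
host 2: place vm6 (9 vCPU), 0 vCPU left
host 3: place vm7 (23 vCPU), 9 vCPU left
host 3: place vm8 (6 vCPU), 3 vCPU left
host 4: place vm9 (9 vCPU), 23 vCPU left
host 4: place vm10 (7 vCPU), 16 vCPU left
host 5: place vm11 (22 vCPU), 10 vCPU left
host 6: place vm12 (21 vCPU), 11 vCPU left
host 7: place vm13 (24 vCPU), 8 vCPU left
host 8: place vm14 (21 vCPU), 11 vCPU left
host 4: place vm15 (7 vCPU), 9 vCPU left
host 9: place vm16 (19 vCPU), 13 vCPU left
host 9: place vm17 (9 vCPU), 4 vCPU left
host 6: place vm18 (3 vCPU), 8 vCPU left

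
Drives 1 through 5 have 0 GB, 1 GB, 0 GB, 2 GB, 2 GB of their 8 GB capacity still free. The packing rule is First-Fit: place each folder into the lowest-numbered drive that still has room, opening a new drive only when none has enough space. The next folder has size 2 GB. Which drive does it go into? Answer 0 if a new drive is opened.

Drives with room: drive 4 (2 GB), drive 5 (2 GB).
The first with room is drive 4.

4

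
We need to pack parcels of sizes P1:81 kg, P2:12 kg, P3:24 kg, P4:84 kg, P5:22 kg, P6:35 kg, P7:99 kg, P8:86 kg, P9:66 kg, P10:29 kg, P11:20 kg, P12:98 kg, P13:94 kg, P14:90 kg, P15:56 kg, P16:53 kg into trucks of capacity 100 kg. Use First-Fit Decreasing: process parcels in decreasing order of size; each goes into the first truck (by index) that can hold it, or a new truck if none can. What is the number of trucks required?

11

Sorted descending: 99, 98, 94, 90, 86, 84, 81, 66, 56, 53, 35, 29, 24, 22, 20, 12.
Put 99 kg in truck 1; 1 kg remain.
Put 98 kg in truck 2; 2 kg remain.
Put 94 kg in truck 3; 6 kg remain.
Put 90 kg in truck 4; 10 kg remain.
Put 86 kg in truck 5; 14 kg remain.
Put 84 kg in truck 6; 16 kg remain.
Put 81 kg in truck 7; 19 kg remain.
Put 66 kg in truck 8; 34 kg remain.
Put 56 kg in truck 9; 44 kg remain.
Put 53 kg in truck 10; 47 kg remain.
Put 35 kg in truck 9; 9 kg remain.
Put 29 kg in truck 8; 5 kg remain.
Put 24 kg in truck 10; 23 kg remain.
Put 22 kg in truck 10; 1 kg remain.
Put 20 kg in truck 11; 80 kg remain.
Put 12 kg in truck 5; 2 kg remain.
Final trucks: [99] [98] [94] [90] [86,12] [84] [81] [66,29] [56,35] [53,24,22] [20].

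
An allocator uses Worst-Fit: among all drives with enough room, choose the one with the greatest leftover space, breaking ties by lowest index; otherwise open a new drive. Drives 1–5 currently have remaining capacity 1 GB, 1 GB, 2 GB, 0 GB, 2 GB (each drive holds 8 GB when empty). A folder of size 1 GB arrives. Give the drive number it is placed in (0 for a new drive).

Drives with room: drive 1 (1 GB), drive 2 (1 GB), drive 3 (2 GB), drive 5 (2 GB).
Most room is drive 3 with 2 GB free.

3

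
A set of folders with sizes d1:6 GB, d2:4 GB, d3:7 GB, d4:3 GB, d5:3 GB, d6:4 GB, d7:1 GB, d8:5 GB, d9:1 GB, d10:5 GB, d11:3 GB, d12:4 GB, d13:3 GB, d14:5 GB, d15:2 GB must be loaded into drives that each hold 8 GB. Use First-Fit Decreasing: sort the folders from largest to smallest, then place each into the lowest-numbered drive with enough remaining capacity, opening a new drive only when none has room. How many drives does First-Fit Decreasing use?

7

Sorted descending: 7, 6, 5, 5, 5, 4, 4, 4, 3, 3, 3, 3, 2, 1, 1.
drive 1: place 7 GB, 1 GB left
drive 2: place 6 GB, 2 GB left
drive 3: place 5 GB, 3 GB left
drive 4: place 5 GB, 3 GB left
drive 5: place 5 GB, 3 GB left
drive 6: place 4 GB, 4 GB left
drive 6: place 4 GB, 0 GB left
drive 7: place 4 GB, 4 GB left
drive 3: place 3 GB, 0 GB left
drive 4: place 3 GB, 0 GB left
drive 5: place 3 GB, 0 GB left
drive 7: place 3 GB, 1 GB left
drive 2: place 2 GB, 0 GB left
drive 1: place 1 GB, 0 GB left
drive 7: place 1 GB, 0 GB left
Final drives: [7,1] [6,2] [5,3] [5,3] [5,3] [4,4] [4,3,1].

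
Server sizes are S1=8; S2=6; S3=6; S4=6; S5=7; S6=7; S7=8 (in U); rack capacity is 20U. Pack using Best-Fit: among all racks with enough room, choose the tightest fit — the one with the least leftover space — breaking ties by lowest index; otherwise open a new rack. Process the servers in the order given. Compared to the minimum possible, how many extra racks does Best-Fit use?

0

Best-Fit: [8,6,6] [6,7,7] [8] → 3 racks.
Total size 48U; any packing needs at least ⌈48/20⌉ = 3 racks.
So 3 is already optimal.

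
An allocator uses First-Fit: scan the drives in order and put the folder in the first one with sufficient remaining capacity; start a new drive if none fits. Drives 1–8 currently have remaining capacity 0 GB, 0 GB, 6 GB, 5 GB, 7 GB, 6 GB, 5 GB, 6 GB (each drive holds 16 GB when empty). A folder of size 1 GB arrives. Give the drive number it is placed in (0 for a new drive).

3

Drives with room: drive 3 (6 GB), drive 4 (5 GB), drive 5 (7 GB), drive 6 (6 GB), drive 7 (5 GB), drive 8 (6 GB).
The first with room is drive 3.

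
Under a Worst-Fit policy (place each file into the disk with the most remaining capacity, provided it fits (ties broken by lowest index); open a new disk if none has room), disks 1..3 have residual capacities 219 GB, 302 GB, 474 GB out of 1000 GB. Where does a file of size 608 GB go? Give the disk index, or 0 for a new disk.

No disk has ≥ 608 GB free, so a new disk is opened.

0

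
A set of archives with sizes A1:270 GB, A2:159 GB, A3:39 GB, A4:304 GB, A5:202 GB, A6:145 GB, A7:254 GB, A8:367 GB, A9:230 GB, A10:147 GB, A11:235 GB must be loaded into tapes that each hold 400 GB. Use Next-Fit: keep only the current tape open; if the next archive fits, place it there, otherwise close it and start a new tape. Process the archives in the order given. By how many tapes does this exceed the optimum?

1

Next-Fit: [270] [159,39] [304] [202,145] [254] [367] [230,147] [235] → 8 tapes.
7 archives exceed 200 GB (half the capacity), and no two of those can share a tape, so at least 7 tapes are needed.
An optimal packing achieves that bound: [367] [304,39] [270] [254,145] [235,159] [230,147] [202] → 7 tapes.
Excess: 8 − 7 = 1.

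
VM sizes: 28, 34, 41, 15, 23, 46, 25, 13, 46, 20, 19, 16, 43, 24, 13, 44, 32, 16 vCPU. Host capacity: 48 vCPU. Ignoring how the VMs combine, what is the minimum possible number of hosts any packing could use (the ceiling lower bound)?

Total size = 28 + 34 + 41 + 15 + 23 + 46 + 25 + 13 + 46 + 20 + 19 + 16 + 43 + 24 + 13 + 44 + 32 + 16 = 498 vCPU.
⌈498 / 48⌉ = 11.

11 hosts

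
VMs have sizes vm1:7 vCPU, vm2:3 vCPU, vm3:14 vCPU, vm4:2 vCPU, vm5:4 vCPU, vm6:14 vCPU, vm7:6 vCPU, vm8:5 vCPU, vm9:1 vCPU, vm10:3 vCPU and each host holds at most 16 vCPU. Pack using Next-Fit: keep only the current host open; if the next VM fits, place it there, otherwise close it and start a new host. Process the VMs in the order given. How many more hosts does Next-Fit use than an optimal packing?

1

Next-Fit: [7,3] [14,2] [4] [14] [6,5,1,3] → 5 hosts.
Total size 59 vCPU; any packing needs at least ⌈59/16⌉ = 4 hosts.
An optimal packing achieves that bound: [14,2] [14,1] [7,6,3] [5,4,3] → 4 hosts.
Excess: 5 − 4 = 1.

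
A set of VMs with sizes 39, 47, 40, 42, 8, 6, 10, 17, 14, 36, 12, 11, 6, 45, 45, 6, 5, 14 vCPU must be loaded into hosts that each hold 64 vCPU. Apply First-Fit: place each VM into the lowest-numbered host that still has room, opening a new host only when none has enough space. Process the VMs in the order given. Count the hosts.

7 hosts

Put 39 vCPU in host 1; 25 vCPU remain.
Put 47 vCPU in host 2; 17 vCPU remain.
Put 40 vCPU in host 3; 24 vCPU remain.
Put 42 vCPU in host 4; 22 vCPU remain.
Put 8 vCPU in host 1; 17 vCPU remain.
Put 6 vCPU in host 1; 11 vCPU remain.
Put 10 vCPU in host 1; 1 vCPU remain.
Put 17 vCPU in host 2; 0 vCPU remain.
Put 14 vCPU in host 3; 10 vCPU remain.
Put 36 vCPU in host 5; 28 vCPU remain.
Put 12 vCPU in host 4; 10 vCPU remain.
Put 11 vCPU in host 5; 17 vCPU remain.
Put 6 vCPU in host 3; 4 vCPU remain.
Put 45 vCPU in host 6; 19 vCPU remain.
Put 45 vCPU in host 7; 19 vCPU remain.
Put 6 vCPU in host 4; 4 vCPU remain.
Put 5 vCPU in host 5; 12 vCPU remain.
Put 14 vCPU in host 6; 5 vCPU remain.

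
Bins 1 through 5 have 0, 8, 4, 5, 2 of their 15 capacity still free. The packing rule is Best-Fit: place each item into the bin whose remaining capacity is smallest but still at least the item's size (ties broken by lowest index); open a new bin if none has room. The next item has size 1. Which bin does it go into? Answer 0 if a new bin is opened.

5

Bins with room: bin 2 (8), bin 3 (4), bin 4 (5), bin 5 (2).
Tightest fit is bin 5 with 2 free.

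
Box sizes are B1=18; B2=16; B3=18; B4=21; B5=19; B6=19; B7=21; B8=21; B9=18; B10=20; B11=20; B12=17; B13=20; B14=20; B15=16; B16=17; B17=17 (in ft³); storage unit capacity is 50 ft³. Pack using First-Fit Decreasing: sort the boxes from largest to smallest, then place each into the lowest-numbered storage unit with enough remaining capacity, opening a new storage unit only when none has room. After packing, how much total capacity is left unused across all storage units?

Sorted descending: 21, 21, 21, 20, 20, 20, 20, 19, 19, 18, 18, 18, 17, 17, 17, 16, 16.
Put 21 ft³ in storage unit 1; 29 ft³ remain.
Put 21 ft³ in storage unit 1; 8 ft³ remain.
Put 21 ft³ in storage unit 2; 29 ft³ remain.
Put 20 ft³ in storage unit 2; 9 ft³ remain.
Put 20 ft³ in storage unit 3; 30 ft³ remain.
Put 20 ft³ in storage unit 3; 10 ft³ remain.
Put 20 ft³ in storage unit 4; 30 ft³ remain.
Put 19 ft³ in storage unit 4; 11 ft³ remain.
Put 19 ft³ in storage unit 5; 31 ft³ remain.
Put 18 ft³ in storage unit 5; 13 ft³ remain.
Put 18 ft³ in storage unit 6; 32 ft³ remain.
Put 18 ft³ in storage unit 6; 14 ft³ remain.
Put 17 ft³ in storage unit 7; 33 ft³ remain.
Put 17 ft³ in storage unit 7; 16 ft³ remain.
Put 17 ft³ in storage unit 8; 33 ft³ remain.
Put 16 ft³ in storage unit 7; 0 ft³ remain.
Put 16 ft³ in storage unit 8; 17 ft³ remain.
8 storage units × 50 ft³ = 400 ft³; used 318 ft³; unused 82 ft³.

82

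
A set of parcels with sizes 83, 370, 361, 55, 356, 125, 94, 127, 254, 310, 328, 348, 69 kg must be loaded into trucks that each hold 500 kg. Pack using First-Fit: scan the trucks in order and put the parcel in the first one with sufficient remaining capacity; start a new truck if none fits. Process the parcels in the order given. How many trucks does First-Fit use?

7 trucks

truck 1: place 83 kg, 417 kg left
truck 1: place 370 kg, 47 kg left
truck 2: place 361 kg, 139 kg left
truck 2: place 55 kg, 84 kg left
truck 3: place 356 kg, 144 kg left
truck 3: place 125 kg, 19 kg left
truck 4: place 94 kg, 406 kg left
truck 4: place 127 kg, 279 kg left
truck 4: place 254 kg, 25 kg left
truck 5: place 310 kg, 190 kg left
truck 6: place 328 kg, 172 kg left
truck 7: place 348 kg, 152 kg left
truck 2: place 69 kg, 15 kg left
Final trucks: [83,370] [361,55,69] [356,125] [94,127,254] [310] [328] [348].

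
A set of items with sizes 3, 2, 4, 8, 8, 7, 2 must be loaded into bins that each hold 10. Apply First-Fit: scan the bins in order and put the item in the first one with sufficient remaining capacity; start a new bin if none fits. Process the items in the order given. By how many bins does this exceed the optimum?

0

First-Fit: [3,2,4] [8,2] [8] [7] → 4 bins.
Total size 34; any packing needs at least ⌈34/10⌉ = 4 bins.
So 4 is already optimal.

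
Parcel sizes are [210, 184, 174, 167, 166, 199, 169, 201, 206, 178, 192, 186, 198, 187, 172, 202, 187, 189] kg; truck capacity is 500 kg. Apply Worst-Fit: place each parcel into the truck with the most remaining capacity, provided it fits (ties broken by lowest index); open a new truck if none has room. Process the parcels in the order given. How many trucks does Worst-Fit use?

210 kg → truck 1 (remaining 290 kg)
184 kg → truck 1 (remaining 106 kg)
174 kg → truck 2 (remaining 326 kg)
167 kg → truck 2 (remaining 159 kg)
166 kg → truck 3 (remaining 334 kg)
199 kg → truck 3 (remaining 135 kg)
169 kg → truck 4 (remaining 331 kg)
201 kg → truck 4 (remaining 130 kg)
206 kg → truck 5 (remaining 294 kg)
178 kg → truck 5 (remaining 116 kg)
192 kg → truck 6 (remaining 308 kg)
186 kg → truck 6 (remaining 122 kg)
198 kg → truck 7 (remaining 302 kg)
187 kg → truck 7 (remaining 115 kg)
172 kg → truck 8 (remaining 328 kg)
202 kg → truck 8 (remaining 126 kg)
187 kg → truck 9 (remaining 313 kg)
189 kg → truck 9 (remaining 124 kg)

9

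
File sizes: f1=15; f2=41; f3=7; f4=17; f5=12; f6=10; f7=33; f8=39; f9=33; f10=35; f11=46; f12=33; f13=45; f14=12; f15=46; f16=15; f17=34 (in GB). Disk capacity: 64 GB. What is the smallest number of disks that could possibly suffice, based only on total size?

8 disks

Total size = 15 + 41 + 7 + 17 + 12 + 10 + 33 + 39 + 33 + 35 + 46 + 33 + 45 + 12 + 46 + 15 + 34 = 473 GB.
⌈473 / 64⌉ = 8.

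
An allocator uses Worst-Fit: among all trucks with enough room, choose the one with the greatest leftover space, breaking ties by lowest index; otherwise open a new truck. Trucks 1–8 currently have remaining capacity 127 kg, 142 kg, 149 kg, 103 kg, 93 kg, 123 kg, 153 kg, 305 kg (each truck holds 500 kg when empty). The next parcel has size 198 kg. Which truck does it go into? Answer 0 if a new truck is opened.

8

Trucks with room: truck 8 (305 kg).
Most room is truck 8 with 305 kg free.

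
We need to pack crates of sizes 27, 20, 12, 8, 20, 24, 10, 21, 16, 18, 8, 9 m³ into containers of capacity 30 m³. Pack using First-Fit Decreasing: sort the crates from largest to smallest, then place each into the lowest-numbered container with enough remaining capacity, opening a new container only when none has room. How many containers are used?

7 containers

Sorted descending: 27, 24, 21, 20, 20, 18, 16, 12, 10, 9, 8, 8.
Put 27 m³ in container 1; 3 m³ remain.
Put 24 m³ in container 2; 6 m³ remain.
Put 21 m³ in container 3; 9 m³ remain.
Put 20 m³ in container 4; 10 m³ remain.
Put 20 m³ in container 5; 10 m³ remain.
Put 18 m³ in container 6; 12 m³ remain.
Put 16 m³ in container 7; 14 m³ remain.
Put 12 m³ in container 6; 0 m³ remain.
Put 10 m³ in container 4; 0 m³ remain.
Put 9 m³ in container 3; 0 m³ remain.
Put 8 m³ in container 5; 2 m³ remain.
Put 8 m³ in container 7; 6 m³ remain.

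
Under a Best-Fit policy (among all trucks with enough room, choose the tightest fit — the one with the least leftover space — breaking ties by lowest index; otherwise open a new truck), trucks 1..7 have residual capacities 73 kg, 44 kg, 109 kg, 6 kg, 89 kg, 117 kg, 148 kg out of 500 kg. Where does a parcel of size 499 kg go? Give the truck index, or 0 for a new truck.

No truck has ≥ 499 kg free, so a new truck is opened.

0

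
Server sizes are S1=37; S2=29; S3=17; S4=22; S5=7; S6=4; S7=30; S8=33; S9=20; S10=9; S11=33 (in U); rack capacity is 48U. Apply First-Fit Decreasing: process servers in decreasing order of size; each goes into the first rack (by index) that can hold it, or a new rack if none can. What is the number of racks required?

6 racks

Sorted descending: 37, 33, 33, 30, 29, 22, 20, 17, 9, 7, 4.
37U → rack 1 (remaining 11U)
33U → rack 2 (remaining 15U)
33U → rack 3 (remaining 15U)
30U → rack 4 (remaining 18U)
29U → rack 5 (remaining 19U)
22U → rack 6 (remaining 26U)
20U → rack 6 (remaining 6U)
17U → rack 4 (remaining 1U)
9U → rack 1 (remaining 2U)
7U → rack 2 (remaining 8U)
4U → rack 2 (remaining 4U)
Final racks: [37,9] [33,7,4] [33] [30,17] [29] [22,20].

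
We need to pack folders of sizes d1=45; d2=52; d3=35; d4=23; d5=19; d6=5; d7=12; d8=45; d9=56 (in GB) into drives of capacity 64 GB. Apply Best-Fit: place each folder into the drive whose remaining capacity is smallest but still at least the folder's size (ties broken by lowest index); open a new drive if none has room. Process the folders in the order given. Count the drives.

drive 1: place d1 (45 GB), 19 GB left
drive 2: place d2 (52 GB), 12 GB left
drive 3: place d3 (35 GB), 29 GB left
drive 3: place d4 (23 GB), 6 GB left
drive 1: place d5 (19 GB), 0 GB left
drive 3: place d6 (5 GB), 1 GB left
drive 2: place d7 (12 GB), 0 GB left
drive 4: place d8 (45 GB), 19 GB left
drive 5: place d9 (56 GB), 8 GB left
Final drives: [45,19] [52,12] [35,23,5] [45] [56].

5 drives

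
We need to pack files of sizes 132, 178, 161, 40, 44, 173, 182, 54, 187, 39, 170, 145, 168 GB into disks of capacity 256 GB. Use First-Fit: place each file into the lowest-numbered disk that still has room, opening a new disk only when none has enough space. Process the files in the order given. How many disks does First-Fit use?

disk 1: place 132 GB, 124 GB left
disk 2: place 178 GB, 78 GB left
disk 3: place 161 GB, 95 GB left
disk 1: place 40 GB, 84 GB left
disk 1: place 44 GB, 40 GB left
disk 4: place 173 GB, 83 GB left
disk 5: place 182 GB, 74 GB left
disk 2: place 54 GB, 24 GB left
disk 6: place 187 GB, 69 GB left
disk 1: place 39 GB, 1 GB left
disk 7: place 170 GB, 86 GB left
disk 8: place 145 GB, 111 GB left
disk 9: place 168 GB, 88 GB left
Final disks: [132,40,44,39] [178,54] [161] [173] [182] [187] [170] [145] [168].

9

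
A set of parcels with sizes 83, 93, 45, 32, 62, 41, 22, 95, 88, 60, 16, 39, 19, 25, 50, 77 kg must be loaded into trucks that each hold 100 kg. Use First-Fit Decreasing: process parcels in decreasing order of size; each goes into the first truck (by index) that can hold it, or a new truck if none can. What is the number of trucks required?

Sorted descending: 95, 93, 88, 83, 77, 62, 60, 50, 45, 41, 39, 32, 25, 22, 19, 16.
95 kg → truck 1 (remaining 5 kg)
93 kg → truck 2 (remaining 7 kg)
88 kg → truck 3 (remaining 12 kg)
83 kg → truck 4 (remaining 17 kg)
77 kg → truck 5 (remaining 23 kg)
62 kg → truck 6 (remaining 38 kg)
60 kg → truck 7 (remaining 40 kg)
50 kg → truck 8 (remaining 50 kg)
45 kg → truck 8 (remaining 5 kg)
41 kg → truck 9 (remaining 59 kg)
39 kg → truck 7 (remaining 1 kg)
32 kg → truck 6 (remaining 6 kg)
25 kg → truck 9 (remaining 34 kg)
22 kg → truck 5 (remaining 1 kg)
19 kg → truck 9 (remaining 15 kg)
16 kg → truck 4 (remaining 1 kg)
Final trucks: [95] [93] [88] [83,16] [77,22] [62,32] [60,39] [50,45] [41,25,19].

9 trucks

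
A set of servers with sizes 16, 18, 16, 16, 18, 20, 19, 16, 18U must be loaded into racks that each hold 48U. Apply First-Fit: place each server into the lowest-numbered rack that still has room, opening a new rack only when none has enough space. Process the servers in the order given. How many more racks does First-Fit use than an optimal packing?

First-Fit: [16,18] [16,16,16] [18,20] [19,18] → 4 racks.
Total size 157U; any packing needs at least ⌈157/48⌉ = 4 racks.
So 4 is already optimal.

0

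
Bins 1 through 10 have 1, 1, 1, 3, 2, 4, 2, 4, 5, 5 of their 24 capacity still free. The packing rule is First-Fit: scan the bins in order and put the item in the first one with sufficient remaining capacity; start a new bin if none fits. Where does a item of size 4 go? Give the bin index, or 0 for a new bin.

Bins with room: bin 6 (4), bin 8 (4), bin 9 (5), bin 10 (5).
The first with room is bin 6.

6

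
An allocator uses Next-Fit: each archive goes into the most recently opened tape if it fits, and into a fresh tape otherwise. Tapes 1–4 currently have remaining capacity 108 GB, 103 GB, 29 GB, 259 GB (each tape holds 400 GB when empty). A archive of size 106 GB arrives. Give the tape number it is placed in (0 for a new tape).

Next-Fit only looks at tape 4, which has 259 GB free.
106 GB fits there.

4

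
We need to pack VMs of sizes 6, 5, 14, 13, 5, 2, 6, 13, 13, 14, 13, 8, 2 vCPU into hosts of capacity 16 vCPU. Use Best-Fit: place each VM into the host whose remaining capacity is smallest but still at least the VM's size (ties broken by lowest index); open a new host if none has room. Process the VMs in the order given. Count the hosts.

6 vCPU → host 1 (remaining 10 vCPU)
5 vCPU → host 1 (remaining 5 vCPU)
14 vCPU → host 2 (remaining 2 vCPU)
13 vCPU → host 3 (remaining 3 vCPU)
5 vCPU → host 1 (remaining 0 vCPU)
2 vCPU → host 2 (remaining 0 vCPU)
6 vCPU → host 4 (remaining 10 vCPU)
13 vCPU → host 5 (remaining 3 vCPU)
13 vCPU → host 6 (remaining 3 vCPU)
14 vCPU → host 7 (remaining 2 vCPU)
13 vCPU → host 8 (remaining 3 vCPU)
8 vCPU → host 4 (remaining 2 vCPU)
2 vCPU → host 4 (remaining 0 vCPU)
Final hosts: [6,5,5] [14,2] [13] [6,8,2] [13] [13] [14] [13].

8 hosts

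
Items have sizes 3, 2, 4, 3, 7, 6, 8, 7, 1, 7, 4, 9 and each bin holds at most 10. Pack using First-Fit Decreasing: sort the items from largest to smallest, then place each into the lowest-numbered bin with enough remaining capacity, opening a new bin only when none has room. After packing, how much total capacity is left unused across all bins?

9

Sorted descending: 9, 8, 7, 7, 7, 6, 4, 4, 3, 3, 2, 1.
bin 1: place 9, 1 left
bin 2: place 8, 2 left
bin 3: place 7, 3 left
bin 4: place 7, 3 left
bin 5: place 7, 3 left
bin 6: place 6, 4 left
bin 6: place 4, 0 left
bin 7: place 4, 6 left
bin 3: place 3, 0 left
bin 4: place 3, 0 left
bin 2: place 2, 0 left
bin 1: place 1, 0 left
7 bins × 10 = 70; used 61; unused 9.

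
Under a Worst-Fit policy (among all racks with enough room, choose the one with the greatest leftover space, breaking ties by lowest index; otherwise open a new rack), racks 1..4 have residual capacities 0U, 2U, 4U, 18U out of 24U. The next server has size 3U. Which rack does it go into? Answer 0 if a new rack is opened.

Racks with room: rack 3 (4U), rack 4 (18U).
Most room is rack 4 with 18U free.

4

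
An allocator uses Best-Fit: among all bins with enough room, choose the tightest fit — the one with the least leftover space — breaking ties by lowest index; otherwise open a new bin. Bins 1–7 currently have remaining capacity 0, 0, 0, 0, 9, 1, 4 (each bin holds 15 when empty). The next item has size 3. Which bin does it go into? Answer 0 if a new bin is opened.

Bins with room: bin 5 (9), bin 7 (4).
Tightest fit is bin 7 with 4 free.

7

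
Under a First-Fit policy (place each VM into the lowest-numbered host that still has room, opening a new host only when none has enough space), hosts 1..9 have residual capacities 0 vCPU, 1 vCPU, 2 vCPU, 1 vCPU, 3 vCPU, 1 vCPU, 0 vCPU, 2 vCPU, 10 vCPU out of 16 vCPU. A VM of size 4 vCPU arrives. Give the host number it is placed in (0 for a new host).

9

Hosts with room: host 9 (10 vCPU).
The first with room is host 9.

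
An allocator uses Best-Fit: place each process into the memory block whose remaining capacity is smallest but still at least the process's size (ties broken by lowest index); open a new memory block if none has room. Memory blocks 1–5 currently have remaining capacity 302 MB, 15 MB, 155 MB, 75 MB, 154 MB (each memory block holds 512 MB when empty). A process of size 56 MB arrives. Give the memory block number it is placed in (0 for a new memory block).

4

Memory blocks with room: memory block 1 (302 MB), memory block 3 (155 MB), memory block 4 (75 MB), memory block 5 (154 MB).
Tightest fit is memory block 4 with 75 MB free.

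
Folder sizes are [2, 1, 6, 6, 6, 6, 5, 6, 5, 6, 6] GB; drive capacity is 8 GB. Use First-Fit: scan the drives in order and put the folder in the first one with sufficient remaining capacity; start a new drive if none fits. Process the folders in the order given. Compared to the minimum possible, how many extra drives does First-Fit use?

First-Fit: [2,1,5] [6] [6] [6] [6] [6] [5] [6] [6] → 9 drives.
9 folders exceed 4 GB (half the capacity), and no two of those can share a drive, so at least 9 drives are needed.
So 9 is already optimal.

0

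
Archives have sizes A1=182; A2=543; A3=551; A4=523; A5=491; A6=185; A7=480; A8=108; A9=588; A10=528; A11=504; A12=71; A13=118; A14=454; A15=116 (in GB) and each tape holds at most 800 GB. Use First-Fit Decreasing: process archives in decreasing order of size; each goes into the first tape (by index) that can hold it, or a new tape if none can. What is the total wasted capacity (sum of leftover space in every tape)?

1758

Sorted descending: 588, 551, 543, 528, 523, 504, 491, 480, 454, 185, 182, 118, 116, 108, 71.
tape 1: place 588 GB, 212 GB left
tape 2: place 551 GB, 249 GB left
tape 3: place 543 GB, 257 GB left
tape 4: place 528 GB, 272 GB left
tape 5: place 523 GB, 277 GB left
tape 6: place 504 GB, 296 GB left
tape 7: place 491 GB, 309 GB left
tape 8: place 480 GB, 320 GB left
tape 9: place 454 GB, 346 GB left
tape 1: place 185 GB, 27 GB left
tape 2: place 182 GB, 67 GB left
tape 3: place 118 GB, 139 GB left
tape 3: place 116 GB, 23 GB left
tape 4: place 108 GB, 164 GB left
tape 4: place 71 GB, 93 GB left
9 tapes × 800 GB = 7200 GB; used 5442 GB; unused 1758 GB.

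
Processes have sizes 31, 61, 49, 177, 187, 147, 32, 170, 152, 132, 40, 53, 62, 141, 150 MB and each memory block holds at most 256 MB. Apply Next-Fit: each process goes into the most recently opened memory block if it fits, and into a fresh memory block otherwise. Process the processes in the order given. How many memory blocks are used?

9

31 MB → memory block 1 (remaining 225 MB)
61 MB → memory block 1 (remaining 164 MB)
49 MB → memory block 1 (remaining 115 MB)
177 MB → memory block 2 (remaining 79 MB)
187 MB → memory block 3 (remaining 69 MB)
147 MB → memory block 4 (remaining 109 MB)
32 MB → memory block 4 (remaining 77 MB)
170 MB → memory block 5 (remaining 86 MB)
152 MB → memory block 6 (remaining 104 MB)
132 MB → memory block 7 (remaining 124 MB)
40 MB → memory block 7 (remaining 84 MB)
53 MB → memory block 7 (remaining 31 MB)
62 MB → memory block 8 (remaining 194 MB)
141 MB → memory block 8 (remaining 53 MB)
150 MB → memory block 9 (remaining 106 MB)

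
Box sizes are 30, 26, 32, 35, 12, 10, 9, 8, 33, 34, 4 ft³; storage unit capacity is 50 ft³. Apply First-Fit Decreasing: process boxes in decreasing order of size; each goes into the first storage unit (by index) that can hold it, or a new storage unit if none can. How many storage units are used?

6

Sorted descending: 35, 34, 33, 32, 30, 26, 12, 10, 9, 8, 4.
35 ft³ → storage unit 1 (remaining 15 ft³)
34 ft³ → storage unit 2 (remaining 16 ft³)
33 ft³ → storage unit 3 (remaining 17 ft³)
32 ft³ → storage unit 4 (remaining 18 ft³)
30 ft³ → storage unit 5 (remaining 20 ft³)
26 ft³ → storage unit 6 (remaining 24 ft³)
12 ft³ → storage unit 1 (remaining 3 ft³)
10 ft³ → storage unit 2 (remaining 6 ft³)
9 ft³ → storage unit 3 (remaining 8 ft³)
8 ft³ → storage unit 3 (remaining 0 ft³)
4 ft³ → storage unit 2 (remaining 2 ft³)
Final storage units: [35,12] [34,10,4] [33,9,8] [32] [30] [26].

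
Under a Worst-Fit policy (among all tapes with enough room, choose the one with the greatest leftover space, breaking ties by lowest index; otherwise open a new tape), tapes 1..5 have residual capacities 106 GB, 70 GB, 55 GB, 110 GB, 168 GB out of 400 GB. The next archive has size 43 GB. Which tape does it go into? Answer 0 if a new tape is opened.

5

Tapes with room: tape 1 (106 GB), tape 2 (70 GB), tape 3 (55 GB), tape 4 (110 GB), tape 5 (168 GB).
Most room is tape 5 with 168 GB free.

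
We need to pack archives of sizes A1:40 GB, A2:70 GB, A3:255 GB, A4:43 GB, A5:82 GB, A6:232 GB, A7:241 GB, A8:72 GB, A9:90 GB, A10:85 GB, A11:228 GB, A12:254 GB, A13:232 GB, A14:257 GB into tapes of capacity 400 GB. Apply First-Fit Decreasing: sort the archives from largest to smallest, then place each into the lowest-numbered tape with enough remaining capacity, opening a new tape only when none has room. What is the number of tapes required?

7

Sorted descending: 257, 255, 254, 241, 232, 232, 228, 90, 85, 82, 72, 70, 43, 40.
tape 1: place 257 GB, 143 GB left
tape 2: place 255 GB, 145 GB left
tape 3: place 254 GB, 146 GB left
tape 4: place 241 GB, 159 GB left
tape 5: place 232 GB, 168 GB left
tape 6: place 232 GB, 168 GB left
tape 7: place 228 GB, 172 GB left
tape 1: place 90 GB, 53 GB left
tape 2: place 85 GB, 60 GB left
tape 3: place 82 GB, 64 GB left
tape 4: place 72 GB, 87 GB left
tape 4: place 70 GB, 17 GB left
tape 1: place 43 GB, 10 GB left
tape 2: place 40 GB, 20 GB left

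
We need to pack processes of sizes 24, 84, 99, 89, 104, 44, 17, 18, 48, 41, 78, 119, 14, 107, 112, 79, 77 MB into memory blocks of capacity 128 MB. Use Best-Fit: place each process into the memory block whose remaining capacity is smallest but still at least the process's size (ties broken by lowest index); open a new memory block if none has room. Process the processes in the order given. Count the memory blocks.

24 MB → memory block 1 (remaining 104 MB)
84 MB → memory block 1 (remaining 20 MB)
99 MB → memory block 2 (remaining 29 MB)
89 MB → memory block 3 (remaining 39 MB)
104 MB → memory block 4 (remaining 24 MB)
44 MB → memory block 5 (remaining 84 MB)
17 MB → memory block 1 (remaining 3 MB)
18 MB → memory block 4 (remaining 6 MB)
48 MB → memory block 5 (remaining 36 MB)
41 MB → memory block 6 (remaining 87 MB)
78 MB → memory block 6 (remaining 9 MB)
119 MB → memory block 7 (remaining 9 MB)
14 MB → memory block 2 (remaining 15 MB)
107 MB → memory block 8 (remaining 21 MB)
112 MB → memory block 9 (remaining 16 MB)
79 MB → memory block 10 (remaining 49 MB)
77 MB → memory block 11 (remaining 51 MB)
Final memory blocks: [24,84,17] [99,14] [89] [104,18] [44,48] [41,78] [119] [107] [112] [79] [77].

11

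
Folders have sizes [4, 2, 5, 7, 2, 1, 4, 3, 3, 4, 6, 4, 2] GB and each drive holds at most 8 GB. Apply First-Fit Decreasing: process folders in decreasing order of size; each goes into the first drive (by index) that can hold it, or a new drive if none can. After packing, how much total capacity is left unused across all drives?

Sorted descending: 7, 6, 5, 4, 4, 4, 4, 3, 3, 2, 2, 2, 1.
7 GB → drive 1 (remaining 1 GB)
6 GB → drive 2 (remaining 2 GB)
5 GB → drive 3 (remaining 3 GB)
4 GB → drive 4 (remaining 4 GB)
4 GB → drive 4 (remaining 0 GB)
4 GB → drive 5 (remaining 4 GB)
4 GB → drive 5 (remaining 0 GB)
3 GB → drive 3 (remaining 0 GB)
3 GB → drive 6 (remaining 5 GB)
2 GB → drive 2 (remaining 0 GB)
2 GB → drive 6 (remaining 3 GB)
2 GB → drive 6 (remaining 1 GB)
1 GB → drive 1 (remaining 0 GB)
6 drives × 8 GB = 48 GB; used 47 GB; unused 1 GB.

1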